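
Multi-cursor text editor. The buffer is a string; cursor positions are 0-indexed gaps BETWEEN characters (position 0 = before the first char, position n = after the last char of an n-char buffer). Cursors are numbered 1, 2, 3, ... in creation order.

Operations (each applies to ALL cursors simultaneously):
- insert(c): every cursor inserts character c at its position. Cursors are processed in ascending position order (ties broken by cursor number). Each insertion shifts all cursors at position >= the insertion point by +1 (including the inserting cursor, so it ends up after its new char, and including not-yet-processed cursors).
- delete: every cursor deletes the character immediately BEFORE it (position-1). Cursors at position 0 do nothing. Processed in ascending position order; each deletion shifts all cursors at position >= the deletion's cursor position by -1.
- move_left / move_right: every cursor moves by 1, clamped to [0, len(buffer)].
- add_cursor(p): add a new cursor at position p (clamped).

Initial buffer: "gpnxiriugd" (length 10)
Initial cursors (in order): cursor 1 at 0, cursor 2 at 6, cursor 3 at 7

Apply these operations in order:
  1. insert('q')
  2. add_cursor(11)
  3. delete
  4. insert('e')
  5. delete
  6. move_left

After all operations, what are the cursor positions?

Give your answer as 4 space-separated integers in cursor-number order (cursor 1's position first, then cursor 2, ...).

Answer: 0 5 6 6

Derivation:
After op 1 (insert('q')): buffer="qgpnxirqiqugd" (len 13), cursors c1@1 c2@8 c3@10, authorship 1......2.3...
After op 2 (add_cursor(11)): buffer="qgpnxirqiqugd" (len 13), cursors c1@1 c2@8 c3@10 c4@11, authorship 1......2.3...
After op 3 (delete): buffer="gpnxirigd" (len 9), cursors c1@0 c2@6 c3@7 c4@7, authorship .........
After op 4 (insert('e')): buffer="egpnxireieegd" (len 13), cursors c1@1 c2@8 c3@11 c4@11, authorship 1......2.34..
After op 5 (delete): buffer="gpnxirigd" (len 9), cursors c1@0 c2@6 c3@7 c4@7, authorship .........
After op 6 (move_left): buffer="gpnxirigd" (len 9), cursors c1@0 c2@5 c3@6 c4@6, authorship .........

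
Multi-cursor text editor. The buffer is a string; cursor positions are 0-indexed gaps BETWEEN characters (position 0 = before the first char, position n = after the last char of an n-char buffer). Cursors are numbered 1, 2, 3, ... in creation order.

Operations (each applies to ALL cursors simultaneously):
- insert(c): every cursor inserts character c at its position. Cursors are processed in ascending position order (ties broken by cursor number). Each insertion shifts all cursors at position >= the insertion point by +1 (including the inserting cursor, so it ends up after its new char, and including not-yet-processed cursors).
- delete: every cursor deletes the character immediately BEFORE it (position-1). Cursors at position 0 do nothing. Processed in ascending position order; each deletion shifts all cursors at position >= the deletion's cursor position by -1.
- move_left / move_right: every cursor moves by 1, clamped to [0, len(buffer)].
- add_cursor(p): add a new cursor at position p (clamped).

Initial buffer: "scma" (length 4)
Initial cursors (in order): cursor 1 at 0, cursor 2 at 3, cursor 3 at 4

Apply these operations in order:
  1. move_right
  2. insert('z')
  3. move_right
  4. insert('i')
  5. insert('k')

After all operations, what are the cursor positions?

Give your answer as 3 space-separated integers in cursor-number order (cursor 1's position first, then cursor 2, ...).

After op 1 (move_right): buffer="scma" (len 4), cursors c1@1 c2@4 c3@4, authorship ....
After op 2 (insert('z')): buffer="szcmazz" (len 7), cursors c1@2 c2@7 c3@7, authorship .1...23
After op 3 (move_right): buffer="szcmazz" (len 7), cursors c1@3 c2@7 c3@7, authorship .1...23
After op 4 (insert('i')): buffer="szcimazzii" (len 10), cursors c1@4 c2@10 c3@10, authorship .1.1..2323
After op 5 (insert('k')): buffer="szcikmazziikk" (len 13), cursors c1@5 c2@13 c3@13, authorship .1.11..232323

Answer: 5 13 13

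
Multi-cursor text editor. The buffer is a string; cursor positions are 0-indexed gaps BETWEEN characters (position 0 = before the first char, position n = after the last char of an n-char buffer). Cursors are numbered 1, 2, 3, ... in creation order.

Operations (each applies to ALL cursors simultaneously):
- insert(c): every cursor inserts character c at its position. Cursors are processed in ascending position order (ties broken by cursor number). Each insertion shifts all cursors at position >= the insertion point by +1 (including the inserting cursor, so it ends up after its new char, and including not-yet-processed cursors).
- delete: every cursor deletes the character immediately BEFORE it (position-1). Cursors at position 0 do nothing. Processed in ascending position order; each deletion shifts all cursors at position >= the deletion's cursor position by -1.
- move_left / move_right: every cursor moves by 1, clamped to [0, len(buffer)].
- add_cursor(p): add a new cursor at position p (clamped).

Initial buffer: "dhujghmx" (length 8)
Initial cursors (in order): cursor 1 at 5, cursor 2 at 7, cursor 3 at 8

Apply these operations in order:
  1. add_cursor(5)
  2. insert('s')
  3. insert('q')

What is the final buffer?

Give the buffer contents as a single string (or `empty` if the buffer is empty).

Answer: dhujgssqqhmsqxsq

Derivation:
After op 1 (add_cursor(5)): buffer="dhujghmx" (len 8), cursors c1@5 c4@5 c2@7 c3@8, authorship ........
After op 2 (insert('s')): buffer="dhujgsshmsxs" (len 12), cursors c1@7 c4@7 c2@10 c3@12, authorship .....14..2.3
After op 3 (insert('q')): buffer="dhujgssqqhmsqxsq" (len 16), cursors c1@9 c4@9 c2@13 c3@16, authorship .....1414..22.33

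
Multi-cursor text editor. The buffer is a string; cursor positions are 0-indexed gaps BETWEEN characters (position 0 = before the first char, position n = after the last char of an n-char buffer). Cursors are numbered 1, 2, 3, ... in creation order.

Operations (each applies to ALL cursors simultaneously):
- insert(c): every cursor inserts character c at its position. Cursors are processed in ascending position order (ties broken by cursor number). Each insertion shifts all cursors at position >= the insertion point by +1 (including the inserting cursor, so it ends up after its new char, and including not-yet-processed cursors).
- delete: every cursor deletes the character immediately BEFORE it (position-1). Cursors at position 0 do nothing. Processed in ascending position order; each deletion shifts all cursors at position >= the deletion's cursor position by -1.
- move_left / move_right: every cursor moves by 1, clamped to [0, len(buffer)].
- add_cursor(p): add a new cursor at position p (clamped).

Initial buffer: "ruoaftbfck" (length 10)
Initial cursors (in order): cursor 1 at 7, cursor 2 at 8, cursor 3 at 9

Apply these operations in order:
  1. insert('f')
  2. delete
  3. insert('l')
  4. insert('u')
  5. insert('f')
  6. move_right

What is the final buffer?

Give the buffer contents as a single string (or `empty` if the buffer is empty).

Answer: ruoaftblufflufclufk

Derivation:
After op 1 (insert('f')): buffer="ruoaftbfffcfk" (len 13), cursors c1@8 c2@10 c3@12, authorship .......1.2.3.
After op 2 (delete): buffer="ruoaftbfck" (len 10), cursors c1@7 c2@8 c3@9, authorship ..........
After op 3 (insert('l')): buffer="ruoaftblflclk" (len 13), cursors c1@8 c2@10 c3@12, authorship .......1.2.3.
After op 4 (insert('u')): buffer="ruoaftbluflucluk" (len 16), cursors c1@9 c2@12 c3@15, authorship .......11.22.33.
After op 5 (insert('f')): buffer="ruoaftblufflufclufk" (len 19), cursors c1@10 c2@14 c3@18, authorship .......111.222.333.
After op 6 (move_right): buffer="ruoaftblufflufclufk" (len 19), cursors c1@11 c2@15 c3@19, authorship .......111.222.333.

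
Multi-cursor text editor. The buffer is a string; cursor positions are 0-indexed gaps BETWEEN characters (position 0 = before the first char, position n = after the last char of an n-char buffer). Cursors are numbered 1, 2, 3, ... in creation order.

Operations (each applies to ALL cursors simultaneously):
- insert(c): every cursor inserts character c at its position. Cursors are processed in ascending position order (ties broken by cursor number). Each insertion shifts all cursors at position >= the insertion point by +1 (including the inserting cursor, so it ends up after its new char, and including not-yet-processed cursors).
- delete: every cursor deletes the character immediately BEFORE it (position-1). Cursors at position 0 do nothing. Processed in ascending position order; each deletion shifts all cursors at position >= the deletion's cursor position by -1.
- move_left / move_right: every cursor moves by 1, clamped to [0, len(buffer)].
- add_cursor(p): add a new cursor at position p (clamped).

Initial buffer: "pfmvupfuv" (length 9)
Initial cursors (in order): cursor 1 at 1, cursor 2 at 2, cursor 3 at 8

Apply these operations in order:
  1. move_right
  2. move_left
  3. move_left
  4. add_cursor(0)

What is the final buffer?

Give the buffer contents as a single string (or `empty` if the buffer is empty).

Answer: pfmvupfuv

Derivation:
After op 1 (move_right): buffer="pfmvupfuv" (len 9), cursors c1@2 c2@3 c3@9, authorship .........
After op 2 (move_left): buffer="pfmvupfuv" (len 9), cursors c1@1 c2@2 c3@8, authorship .........
After op 3 (move_left): buffer="pfmvupfuv" (len 9), cursors c1@0 c2@1 c3@7, authorship .........
After op 4 (add_cursor(0)): buffer="pfmvupfuv" (len 9), cursors c1@0 c4@0 c2@1 c3@7, authorship .........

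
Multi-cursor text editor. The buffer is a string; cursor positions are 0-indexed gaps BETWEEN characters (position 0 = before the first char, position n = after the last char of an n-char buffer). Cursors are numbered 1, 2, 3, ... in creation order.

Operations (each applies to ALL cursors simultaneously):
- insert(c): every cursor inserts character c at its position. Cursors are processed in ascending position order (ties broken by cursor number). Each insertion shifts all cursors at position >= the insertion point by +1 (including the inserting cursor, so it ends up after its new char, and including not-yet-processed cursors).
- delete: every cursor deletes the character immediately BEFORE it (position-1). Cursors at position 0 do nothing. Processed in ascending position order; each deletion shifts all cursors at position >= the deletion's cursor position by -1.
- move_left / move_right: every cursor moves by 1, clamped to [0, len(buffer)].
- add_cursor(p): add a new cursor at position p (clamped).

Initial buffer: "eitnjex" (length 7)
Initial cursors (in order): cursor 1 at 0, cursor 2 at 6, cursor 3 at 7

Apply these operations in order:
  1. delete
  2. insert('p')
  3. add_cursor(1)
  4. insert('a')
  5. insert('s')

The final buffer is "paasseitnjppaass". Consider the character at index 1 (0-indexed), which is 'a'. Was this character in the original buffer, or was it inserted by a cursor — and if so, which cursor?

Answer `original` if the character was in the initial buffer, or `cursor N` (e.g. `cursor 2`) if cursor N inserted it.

After op 1 (delete): buffer="eitnj" (len 5), cursors c1@0 c2@5 c3@5, authorship .....
After op 2 (insert('p')): buffer="peitnjpp" (len 8), cursors c1@1 c2@8 c3@8, authorship 1.....23
After op 3 (add_cursor(1)): buffer="peitnjpp" (len 8), cursors c1@1 c4@1 c2@8 c3@8, authorship 1.....23
After op 4 (insert('a')): buffer="paaeitnjppaa" (len 12), cursors c1@3 c4@3 c2@12 c3@12, authorship 114.....2323
After op 5 (insert('s')): buffer="paasseitnjppaass" (len 16), cursors c1@5 c4@5 c2@16 c3@16, authorship 11414.....232323
Authorship (.=original, N=cursor N): 1 1 4 1 4 . . . . . 2 3 2 3 2 3
Index 1: author = 1

Answer: cursor 1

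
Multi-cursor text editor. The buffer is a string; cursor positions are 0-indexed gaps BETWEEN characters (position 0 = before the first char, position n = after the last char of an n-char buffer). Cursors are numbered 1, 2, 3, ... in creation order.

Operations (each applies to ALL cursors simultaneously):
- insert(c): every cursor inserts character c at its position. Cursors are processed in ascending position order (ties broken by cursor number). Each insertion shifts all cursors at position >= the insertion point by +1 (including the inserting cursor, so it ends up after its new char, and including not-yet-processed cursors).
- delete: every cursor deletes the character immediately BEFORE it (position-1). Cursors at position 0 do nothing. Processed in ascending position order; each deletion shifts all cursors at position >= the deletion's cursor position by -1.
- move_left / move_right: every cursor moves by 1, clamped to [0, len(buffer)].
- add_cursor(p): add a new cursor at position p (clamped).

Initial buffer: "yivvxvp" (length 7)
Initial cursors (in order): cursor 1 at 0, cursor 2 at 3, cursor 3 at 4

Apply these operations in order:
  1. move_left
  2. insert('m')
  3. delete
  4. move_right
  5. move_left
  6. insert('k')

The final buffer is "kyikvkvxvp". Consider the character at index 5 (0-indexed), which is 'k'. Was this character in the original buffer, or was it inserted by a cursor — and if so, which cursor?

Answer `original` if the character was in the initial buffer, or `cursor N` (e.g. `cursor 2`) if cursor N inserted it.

After op 1 (move_left): buffer="yivvxvp" (len 7), cursors c1@0 c2@2 c3@3, authorship .......
After op 2 (insert('m')): buffer="myimvmvxvp" (len 10), cursors c1@1 c2@4 c3@6, authorship 1..2.3....
After op 3 (delete): buffer="yivvxvp" (len 7), cursors c1@0 c2@2 c3@3, authorship .......
After op 4 (move_right): buffer="yivvxvp" (len 7), cursors c1@1 c2@3 c3@4, authorship .......
After op 5 (move_left): buffer="yivvxvp" (len 7), cursors c1@0 c2@2 c3@3, authorship .......
After op 6 (insert('k')): buffer="kyikvkvxvp" (len 10), cursors c1@1 c2@4 c3@6, authorship 1..2.3....
Authorship (.=original, N=cursor N): 1 . . 2 . 3 . . . .
Index 5: author = 3

Answer: cursor 3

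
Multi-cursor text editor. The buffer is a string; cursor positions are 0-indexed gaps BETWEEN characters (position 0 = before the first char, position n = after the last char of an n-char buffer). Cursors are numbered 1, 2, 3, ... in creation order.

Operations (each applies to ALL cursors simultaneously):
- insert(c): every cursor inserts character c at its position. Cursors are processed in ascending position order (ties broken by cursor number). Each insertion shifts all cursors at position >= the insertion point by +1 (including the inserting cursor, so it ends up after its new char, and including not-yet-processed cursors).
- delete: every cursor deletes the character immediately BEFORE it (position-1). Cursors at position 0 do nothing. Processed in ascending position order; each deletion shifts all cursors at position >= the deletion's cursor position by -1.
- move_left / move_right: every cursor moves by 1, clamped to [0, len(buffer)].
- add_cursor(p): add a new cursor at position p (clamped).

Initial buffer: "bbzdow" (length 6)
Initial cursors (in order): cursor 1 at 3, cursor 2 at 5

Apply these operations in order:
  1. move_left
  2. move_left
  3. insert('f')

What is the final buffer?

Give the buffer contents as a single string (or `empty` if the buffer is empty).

After op 1 (move_left): buffer="bbzdow" (len 6), cursors c1@2 c2@4, authorship ......
After op 2 (move_left): buffer="bbzdow" (len 6), cursors c1@1 c2@3, authorship ......
After op 3 (insert('f')): buffer="bfbzfdow" (len 8), cursors c1@2 c2@5, authorship .1..2...

Answer: bfbzfdow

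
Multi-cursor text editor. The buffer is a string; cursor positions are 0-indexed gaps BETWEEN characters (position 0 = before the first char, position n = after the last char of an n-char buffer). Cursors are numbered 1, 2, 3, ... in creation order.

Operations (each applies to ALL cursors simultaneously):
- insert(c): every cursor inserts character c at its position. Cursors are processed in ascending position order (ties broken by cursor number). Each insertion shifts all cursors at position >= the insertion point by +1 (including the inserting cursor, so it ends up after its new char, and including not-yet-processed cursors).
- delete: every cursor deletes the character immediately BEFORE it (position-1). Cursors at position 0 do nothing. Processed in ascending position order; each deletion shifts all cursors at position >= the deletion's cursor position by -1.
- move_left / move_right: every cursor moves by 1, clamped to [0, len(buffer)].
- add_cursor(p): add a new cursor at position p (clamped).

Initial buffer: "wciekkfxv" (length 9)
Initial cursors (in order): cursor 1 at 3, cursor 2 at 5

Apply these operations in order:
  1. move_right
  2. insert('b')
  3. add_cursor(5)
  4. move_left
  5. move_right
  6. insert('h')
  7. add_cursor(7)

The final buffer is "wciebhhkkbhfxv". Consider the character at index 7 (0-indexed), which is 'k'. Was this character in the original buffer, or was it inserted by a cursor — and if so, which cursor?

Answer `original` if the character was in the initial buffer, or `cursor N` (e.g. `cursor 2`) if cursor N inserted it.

After op 1 (move_right): buffer="wciekkfxv" (len 9), cursors c1@4 c2@6, authorship .........
After op 2 (insert('b')): buffer="wciebkkbfxv" (len 11), cursors c1@5 c2@8, authorship ....1..2...
After op 3 (add_cursor(5)): buffer="wciebkkbfxv" (len 11), cursors c1@5 c3@5 c2@8, authorship ....1..2...
After op 4 (move_left): buffer="wciebkkbfxv" (len 11), cursors c1@4 c3@4 c2@7, authorship ....1..2...
After op 5 (move_right): buffer="wciebkkbfxv" (len 11), cursors c1@5 c3@5 c2@8, authorship ....1..2...
After op 6 (insert('h')): buffer="wciebhhkkbhfxv" (len 14), cursors c1@7 c3@7 c2@11, authorship ....113..22...
After op 7 (add_cursor(7)): buffer="wciebhhkkbhfxv" (len 14), cursors c1@7 c3@7 c4@7 c2@11, authorship ....113..22...
Authorship (.=original, N=cursor N): . . . . 1 1 3 . . 2 2 . . .
Index 7: author = original

Answer: original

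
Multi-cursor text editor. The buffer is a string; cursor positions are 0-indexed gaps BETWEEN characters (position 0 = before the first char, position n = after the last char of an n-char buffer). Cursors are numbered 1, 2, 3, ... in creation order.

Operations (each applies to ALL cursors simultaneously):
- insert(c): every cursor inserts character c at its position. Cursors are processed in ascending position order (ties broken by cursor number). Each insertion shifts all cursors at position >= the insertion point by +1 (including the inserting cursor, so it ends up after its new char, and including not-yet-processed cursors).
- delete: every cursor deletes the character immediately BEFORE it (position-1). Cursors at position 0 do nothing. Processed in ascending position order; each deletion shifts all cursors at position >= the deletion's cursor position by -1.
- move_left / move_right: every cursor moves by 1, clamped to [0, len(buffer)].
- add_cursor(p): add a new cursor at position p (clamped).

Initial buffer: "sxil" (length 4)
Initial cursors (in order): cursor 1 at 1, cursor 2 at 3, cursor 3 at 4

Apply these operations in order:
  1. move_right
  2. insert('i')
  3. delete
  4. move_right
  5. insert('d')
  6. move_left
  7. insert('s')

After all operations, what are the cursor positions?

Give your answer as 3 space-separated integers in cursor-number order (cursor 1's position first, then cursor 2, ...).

Answer: 4 9 9

Derivation:
After op 1 (move_right): buffer="sxil" (len 4), cursors c1@2 c2@4 c3@4, authorship ....
After op 2 (insert('i')): buffer="sxiilii" (len 7), cursors c1@3 c2@7 c3@7, authorship ..1..23
After op 3 (delete): buffer="sxil" (len 4), cursors c1@2 c2@4 c3@4, authorship ....
After op 4 (move_right): buffer="sxil" (len 4), cursors c1@3 c2@4 c3@4, authorship ....
After op 5 (insert('d')): buffer="sxidldd" (len 7), cursors c1@4 c2@7 c3@7, authorship ...1.23
After op 6 (move_left): buffer="sxidldd" (len 7), cursors c1@3 c2@6 c3@6, authorship ...1.23
After op 7 (insert('s')): buffer="sxisdldssd" (len 10), cursors c1@4 c2@9 c3@9, authorship ...11.2233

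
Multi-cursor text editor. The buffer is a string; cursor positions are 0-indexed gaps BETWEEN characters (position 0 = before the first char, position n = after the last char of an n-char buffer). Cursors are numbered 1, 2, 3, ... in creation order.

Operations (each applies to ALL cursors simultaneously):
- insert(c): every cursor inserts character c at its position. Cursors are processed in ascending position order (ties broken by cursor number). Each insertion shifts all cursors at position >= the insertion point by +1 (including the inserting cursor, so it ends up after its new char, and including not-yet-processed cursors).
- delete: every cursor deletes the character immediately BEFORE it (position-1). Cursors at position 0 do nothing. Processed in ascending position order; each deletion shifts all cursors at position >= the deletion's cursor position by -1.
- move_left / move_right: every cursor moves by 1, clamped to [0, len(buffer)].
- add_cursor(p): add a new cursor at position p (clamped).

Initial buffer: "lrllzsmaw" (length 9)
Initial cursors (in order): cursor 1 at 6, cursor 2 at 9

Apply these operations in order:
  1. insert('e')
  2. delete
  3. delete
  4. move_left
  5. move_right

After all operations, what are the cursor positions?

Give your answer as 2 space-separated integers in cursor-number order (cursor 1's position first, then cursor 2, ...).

Answer: 5 7

Derivation:
After op 1 (insert('e')): buffer="lrllzsemawe" (len 11), cursors c1@7 c2@11, authorship ......1...2
After op 2 (delete): buffer="lrllzsmaw" (len 9), cursors c1@6 c2@9, authorship .........
After op 3 (delete): buffer="lrllzma" (len 7), cursors c1@5 c2@7, authorship .......
After op 4 (move_left): buffer="lrllzma" (len 7), cursors c1@4 c2@6, authorship .......
After op 5 (move_right): buffer="lrllzma" (len 7), cursors c1@5 c2@7, authorship .......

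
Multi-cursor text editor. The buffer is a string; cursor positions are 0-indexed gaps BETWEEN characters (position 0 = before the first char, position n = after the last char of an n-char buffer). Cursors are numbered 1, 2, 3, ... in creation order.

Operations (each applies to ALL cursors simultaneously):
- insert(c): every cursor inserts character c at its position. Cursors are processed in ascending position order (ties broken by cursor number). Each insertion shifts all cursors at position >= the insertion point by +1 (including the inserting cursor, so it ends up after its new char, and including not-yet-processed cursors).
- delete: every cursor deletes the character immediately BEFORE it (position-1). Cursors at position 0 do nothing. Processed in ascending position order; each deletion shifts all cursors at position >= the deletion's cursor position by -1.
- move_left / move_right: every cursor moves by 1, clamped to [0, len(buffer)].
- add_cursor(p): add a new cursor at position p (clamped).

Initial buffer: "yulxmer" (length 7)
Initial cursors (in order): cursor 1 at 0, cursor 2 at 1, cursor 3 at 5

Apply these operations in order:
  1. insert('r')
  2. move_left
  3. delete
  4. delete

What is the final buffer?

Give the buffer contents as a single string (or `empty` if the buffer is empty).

After op 1 (insert('r')): buffer="ryrulxmrer" (len 10), cursors c1@1 c2@3 c3@8, authorship 1.2....3..
After op 2 (move_left): buffer="ryrulxmrer" (len 10), cursors c1@0 c2@2 c3@7, authorship 1.2....3..
After op 3 (delete): buffer="rrulxrer" (len 8), cursors c1@0 c2@1 c3@5, authorship 12...3..
After op 4 (delete): buffer="rulrer" (len 6), cursors c1@0 c2@0 c3@3, authorship 2..3..

Answer: rulrer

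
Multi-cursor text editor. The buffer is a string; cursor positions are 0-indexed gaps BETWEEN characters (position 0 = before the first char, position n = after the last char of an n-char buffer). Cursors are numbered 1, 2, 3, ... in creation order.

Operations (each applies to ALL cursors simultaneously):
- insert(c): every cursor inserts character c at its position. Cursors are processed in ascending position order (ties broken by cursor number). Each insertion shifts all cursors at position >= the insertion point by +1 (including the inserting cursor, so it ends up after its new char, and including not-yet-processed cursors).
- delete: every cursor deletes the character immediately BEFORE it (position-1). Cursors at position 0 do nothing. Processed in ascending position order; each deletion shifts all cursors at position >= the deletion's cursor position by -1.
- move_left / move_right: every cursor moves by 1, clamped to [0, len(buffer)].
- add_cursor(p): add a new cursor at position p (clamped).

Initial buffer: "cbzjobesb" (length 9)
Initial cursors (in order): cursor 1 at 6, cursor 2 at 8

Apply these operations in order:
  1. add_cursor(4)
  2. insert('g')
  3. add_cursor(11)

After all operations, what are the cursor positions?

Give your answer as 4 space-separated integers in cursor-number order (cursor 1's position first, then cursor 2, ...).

Answer: 8 11 5 11

Derivation:
After op 1 (add_cursor(4)): buffer="cbzjobesb" (len 9), cursors c3@4 c1@6 c2@8, authorship .........
After op 2 (insert('g')): buffer="cbzjgobgesgb" (len 12), cursors c3@5 c1@8 c2@11, authorship ....3..1..2.
After op 3 (add_cursor(11)): buffer="cbzjgobgesgb" (len 12), cursors c3@5 c1@8 c2@11 c4@11, authorship ....3..1..2.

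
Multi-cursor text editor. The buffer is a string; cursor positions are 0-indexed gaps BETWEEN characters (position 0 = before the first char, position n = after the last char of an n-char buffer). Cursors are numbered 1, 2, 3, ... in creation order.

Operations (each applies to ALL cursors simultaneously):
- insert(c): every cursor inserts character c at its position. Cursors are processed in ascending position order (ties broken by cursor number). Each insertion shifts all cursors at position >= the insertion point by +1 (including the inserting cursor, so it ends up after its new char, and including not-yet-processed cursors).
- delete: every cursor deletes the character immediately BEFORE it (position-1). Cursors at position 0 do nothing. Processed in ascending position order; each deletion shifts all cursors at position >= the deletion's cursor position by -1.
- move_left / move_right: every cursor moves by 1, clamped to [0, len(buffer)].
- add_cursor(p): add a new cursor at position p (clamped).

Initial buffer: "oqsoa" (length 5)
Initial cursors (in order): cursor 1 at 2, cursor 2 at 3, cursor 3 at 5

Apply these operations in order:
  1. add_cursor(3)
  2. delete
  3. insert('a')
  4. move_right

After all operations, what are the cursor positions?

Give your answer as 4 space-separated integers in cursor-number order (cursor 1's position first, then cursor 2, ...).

After op 1 (add_cursor(3)): buffer="oqsoa" (len 5), cursors c1@2 c2@3 c4@3 c3@5, authorship .....
After op 2 (delete): buffer="o" (len 1), cursors c1@0 c2@0 c4@0 c3@1, authorship .
After op 3 (insert('a')): buffer="aaaoa" (len 5), cursors c1@3 c2@3 c4@3 c3@5, authorship 124.3
After op 4 (move_right): buffer="aaaoa" (len 5), cursors c1@4 c2@4 c4@4 c3@5, authorship 124.3

Answer: 4 4 5 4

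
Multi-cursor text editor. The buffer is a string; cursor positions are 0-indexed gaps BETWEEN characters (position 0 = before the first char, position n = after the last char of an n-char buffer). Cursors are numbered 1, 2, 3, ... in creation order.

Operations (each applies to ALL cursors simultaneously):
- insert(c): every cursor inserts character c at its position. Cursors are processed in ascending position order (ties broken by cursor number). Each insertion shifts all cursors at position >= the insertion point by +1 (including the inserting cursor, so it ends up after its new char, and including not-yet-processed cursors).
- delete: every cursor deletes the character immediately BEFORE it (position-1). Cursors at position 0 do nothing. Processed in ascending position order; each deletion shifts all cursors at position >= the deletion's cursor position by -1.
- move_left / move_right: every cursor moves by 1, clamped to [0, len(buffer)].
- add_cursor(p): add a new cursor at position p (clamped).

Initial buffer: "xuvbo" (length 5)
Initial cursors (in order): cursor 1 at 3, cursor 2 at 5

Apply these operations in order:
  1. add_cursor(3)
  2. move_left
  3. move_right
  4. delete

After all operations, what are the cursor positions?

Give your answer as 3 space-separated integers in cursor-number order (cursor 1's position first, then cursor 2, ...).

After op 1 (add_cursor(3)): buffer="xuvbo" (len 5), cursors c1@3 c3@3 c2@5, authorship .....
After op 2 (move_left): buffer="xuvbo" (len 5), cursors c1@2 c3@2 c2@4, authorship .....
After op 3 (move_right): buffer="xuvbo" (len 5), cursors c1@3 c3@3 c2@5, authorship .....
After op 4 (delete): buffer="xb" (len 2), cursors c1@1 c3@1 c2@2, authorship ..

Answer: 1 2 1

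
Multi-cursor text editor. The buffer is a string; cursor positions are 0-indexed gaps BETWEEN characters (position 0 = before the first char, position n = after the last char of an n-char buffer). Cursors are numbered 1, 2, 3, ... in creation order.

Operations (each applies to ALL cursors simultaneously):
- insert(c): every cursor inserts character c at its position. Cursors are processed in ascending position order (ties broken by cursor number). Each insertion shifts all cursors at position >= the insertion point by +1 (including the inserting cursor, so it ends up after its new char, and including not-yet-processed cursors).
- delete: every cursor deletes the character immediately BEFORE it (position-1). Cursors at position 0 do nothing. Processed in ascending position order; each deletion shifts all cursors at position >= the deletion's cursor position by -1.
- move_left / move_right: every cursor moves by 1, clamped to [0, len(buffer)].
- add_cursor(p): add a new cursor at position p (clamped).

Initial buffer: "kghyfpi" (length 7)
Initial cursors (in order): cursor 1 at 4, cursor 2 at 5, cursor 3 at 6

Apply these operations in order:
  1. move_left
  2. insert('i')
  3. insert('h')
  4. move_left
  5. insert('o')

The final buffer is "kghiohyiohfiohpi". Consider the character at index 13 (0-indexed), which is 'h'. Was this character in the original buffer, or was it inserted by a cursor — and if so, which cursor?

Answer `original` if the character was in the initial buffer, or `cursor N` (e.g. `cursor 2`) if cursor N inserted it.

After op 1 (move_left): buffer="kghyfpi" (len 7), cursors c1@3 c2@4 c3@5, authorship .......
After op 2 (insert('i')): buffer="kghiyifipi" (len 10), cursors c1@4 c2@6 c3@8, authorship ...1.2.3..
After op 3 (insert('h')): buffer="kghihyihfihpi" (len 13), cursors c1@5 c2@8 c3@11, authorship ...11.22.33..
After op 4 (move_left): buffer="kghihyihfihpi" (len 13), cursors c1@4 c2@7 c3@10, authorship ...11.22.33..
After op 5 (insert('o')): buffer="kghiohyiohfiohpi" (len 16), cursors c1@5 c2@9 c3@13, authorship ...111.222.333..
Authorship (.=original, N=cursor N): . . . 1 1 1 . 2 2 2 . 3 3 3 . .
Index 13: author = 3

Answer: cursor 3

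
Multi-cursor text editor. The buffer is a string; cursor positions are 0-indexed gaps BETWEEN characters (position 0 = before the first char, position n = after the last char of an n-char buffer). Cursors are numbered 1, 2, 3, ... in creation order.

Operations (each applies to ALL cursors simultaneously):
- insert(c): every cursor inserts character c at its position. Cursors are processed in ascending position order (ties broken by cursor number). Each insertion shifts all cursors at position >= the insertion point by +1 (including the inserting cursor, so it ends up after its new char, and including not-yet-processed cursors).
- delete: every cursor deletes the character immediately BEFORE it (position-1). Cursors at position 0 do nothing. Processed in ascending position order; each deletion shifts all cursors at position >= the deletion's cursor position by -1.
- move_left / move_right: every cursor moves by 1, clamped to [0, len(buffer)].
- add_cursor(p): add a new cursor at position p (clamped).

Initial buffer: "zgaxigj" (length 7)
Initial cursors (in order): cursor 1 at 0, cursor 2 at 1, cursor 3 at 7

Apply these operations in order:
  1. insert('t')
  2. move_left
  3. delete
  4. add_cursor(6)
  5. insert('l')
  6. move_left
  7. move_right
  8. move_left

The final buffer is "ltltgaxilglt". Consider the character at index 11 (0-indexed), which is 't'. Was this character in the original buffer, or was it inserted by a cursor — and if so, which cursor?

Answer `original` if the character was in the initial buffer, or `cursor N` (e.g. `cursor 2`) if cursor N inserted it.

After op 1 (insert('t')): buffer="tztgaxigjt" (len 10), cursors c1@1 c2@3 c3@10, authorship 1.2......3
After op 2 (move_left): buffer="tztgaxigjt" (len 10), cursors c1@0 c2@2 c3@9, authorship 1.2......3
After op 3 (delete): buffer="ttgaxigt" (len 8), cursors c1@0 c2@1 c3@7, authorship 12.....3
After op 4 (add_cursor(6)): buffer="ttgaxigt" (len 8), cursors c1@0 c2@1 c4@6 c3@7, authorship 12.....3
After op 5 (insert('l')): buffer="ltltgaxilglt" (len 12), cursors c1@1 c2@3 c4@9 c3@11, authorship 1122....4.33
After op 6 (move_left): buffer="ltltgaxilglt" (len 12), cursors c1@0 c2@2 c4@8 c3@10, authorship 1122....4.33
After op 7 (move_right): buffer="ltltgaxilglt" (len 12), cursors c1@1 c2@3 c4@9 c3@11, authorship 1122....4.33
After op 8 (move_left): buffer="ltltgaxilglt" (len 12), cursors c1@0 c2@2 c4@8 c3@10, authorship 1122....4.33
Authorship (.=original, N=cursor N): 1 1 2 2 . . . . 4 . 3 3
Index 11: author = 3

Answer: cursor 3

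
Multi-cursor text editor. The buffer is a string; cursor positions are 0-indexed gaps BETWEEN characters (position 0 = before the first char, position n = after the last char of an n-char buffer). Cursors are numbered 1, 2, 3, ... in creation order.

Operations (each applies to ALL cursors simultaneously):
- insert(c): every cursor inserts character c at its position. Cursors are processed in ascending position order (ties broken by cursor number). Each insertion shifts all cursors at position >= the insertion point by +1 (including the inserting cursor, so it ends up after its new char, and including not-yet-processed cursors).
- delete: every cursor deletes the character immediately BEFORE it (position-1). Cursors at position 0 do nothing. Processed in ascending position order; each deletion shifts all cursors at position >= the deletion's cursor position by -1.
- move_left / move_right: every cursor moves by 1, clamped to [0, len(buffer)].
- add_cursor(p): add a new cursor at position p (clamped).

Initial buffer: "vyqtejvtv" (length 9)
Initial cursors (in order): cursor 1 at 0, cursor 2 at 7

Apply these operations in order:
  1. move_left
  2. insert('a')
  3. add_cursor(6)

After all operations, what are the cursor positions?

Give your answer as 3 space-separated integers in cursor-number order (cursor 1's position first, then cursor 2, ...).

After op 1 (move_left): buffer="vyqtejvtv" (len 9), cursors c1@0 c2@6, authorship .........
After op 2 (insert('a')): buffer="avyqtejavtv" (len 11), cursors c1@1 c2@8, authorship 1......2...
After op 3 (add_cursor(6)): buffer="avyqtejavtv" (len 11), cursors c1@1 c3@6 c2@8, authorship 1......2...

Answer: 1 8 6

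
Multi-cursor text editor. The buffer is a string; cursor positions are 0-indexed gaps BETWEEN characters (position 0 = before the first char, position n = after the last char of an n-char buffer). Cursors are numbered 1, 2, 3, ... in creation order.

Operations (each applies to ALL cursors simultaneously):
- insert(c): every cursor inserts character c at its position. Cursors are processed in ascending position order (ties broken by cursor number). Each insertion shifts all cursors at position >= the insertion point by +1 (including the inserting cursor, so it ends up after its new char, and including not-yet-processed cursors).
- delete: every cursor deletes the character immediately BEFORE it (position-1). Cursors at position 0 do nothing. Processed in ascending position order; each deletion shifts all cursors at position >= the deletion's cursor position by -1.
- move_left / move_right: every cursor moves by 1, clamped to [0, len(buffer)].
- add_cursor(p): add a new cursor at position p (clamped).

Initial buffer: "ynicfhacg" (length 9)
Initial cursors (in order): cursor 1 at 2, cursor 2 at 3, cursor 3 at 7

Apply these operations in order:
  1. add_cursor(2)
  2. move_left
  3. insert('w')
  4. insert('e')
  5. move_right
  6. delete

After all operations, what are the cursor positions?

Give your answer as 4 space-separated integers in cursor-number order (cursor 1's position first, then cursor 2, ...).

Answer: 4 6 11 4

Derivation:
After op 1 (add_cursor(2)): buffer="ynicfhacg" (len 9), cursors c1@2 c4@2 c2@3 c3@7, authorship .........
After op 2 (move_left): buffer="ynicfhacg" (len 9), cursors c1@1 c4@1 c2@2 c3@6, authorship .........
After op 3 (insert('w')): buffer="ywwnwicfhwacg" (len 13), cursors c1@3 c4@3 c2@5 c3@10, authorship .14.2....3...
After op 4 (insert('e')): buffer="ywweenweicfhweacg" (len 17), cursors c1@5 c4@5 c2@8 c3@14, authorship .1414.22....33...
After op 5 (move_right): buffer="ywweenweicfhweacg" (len 17), cursors c1@6 c4@6 c2@9 c3@15, authorship .1414.22....33...
After op 6 (delete): buffer="ywwewecfhwecg" (len 13), cursors c1@4 c4@4 c2@6 c3@11, authorship .14122...33..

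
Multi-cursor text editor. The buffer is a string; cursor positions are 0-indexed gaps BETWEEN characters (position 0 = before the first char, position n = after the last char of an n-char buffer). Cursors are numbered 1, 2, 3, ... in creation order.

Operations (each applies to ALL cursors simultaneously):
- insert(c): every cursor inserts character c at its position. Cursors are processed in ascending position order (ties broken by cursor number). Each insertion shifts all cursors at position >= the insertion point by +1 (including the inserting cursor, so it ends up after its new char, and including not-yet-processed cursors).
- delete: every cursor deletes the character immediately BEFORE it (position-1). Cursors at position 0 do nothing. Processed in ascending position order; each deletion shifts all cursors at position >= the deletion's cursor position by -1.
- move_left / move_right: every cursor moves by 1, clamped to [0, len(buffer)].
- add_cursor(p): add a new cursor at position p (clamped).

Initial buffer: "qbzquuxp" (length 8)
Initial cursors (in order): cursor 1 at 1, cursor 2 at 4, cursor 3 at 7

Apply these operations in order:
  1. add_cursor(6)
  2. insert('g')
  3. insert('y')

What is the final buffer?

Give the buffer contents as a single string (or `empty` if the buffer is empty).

After op 1 (add_cursor(6)): buffer="qbzquuxp" (len 8), cursors c1@1 c2@4 c4@6 c3@7, authorship ........
After op 2 (insert('g')): buffer="qgbzqguugxgp" (len 12), cursors c1@2 c2@6 c4@9 c3@11, authorship .1...2..4.3.
After op 3 (insert('y')): buffer="qgybzqgyuugyxgyp" (len 16), cursors c1@3 c2@8 c4@12 c3@15, authorship .11...22..44.33.

Answer: qgybzqgyuugyxgyp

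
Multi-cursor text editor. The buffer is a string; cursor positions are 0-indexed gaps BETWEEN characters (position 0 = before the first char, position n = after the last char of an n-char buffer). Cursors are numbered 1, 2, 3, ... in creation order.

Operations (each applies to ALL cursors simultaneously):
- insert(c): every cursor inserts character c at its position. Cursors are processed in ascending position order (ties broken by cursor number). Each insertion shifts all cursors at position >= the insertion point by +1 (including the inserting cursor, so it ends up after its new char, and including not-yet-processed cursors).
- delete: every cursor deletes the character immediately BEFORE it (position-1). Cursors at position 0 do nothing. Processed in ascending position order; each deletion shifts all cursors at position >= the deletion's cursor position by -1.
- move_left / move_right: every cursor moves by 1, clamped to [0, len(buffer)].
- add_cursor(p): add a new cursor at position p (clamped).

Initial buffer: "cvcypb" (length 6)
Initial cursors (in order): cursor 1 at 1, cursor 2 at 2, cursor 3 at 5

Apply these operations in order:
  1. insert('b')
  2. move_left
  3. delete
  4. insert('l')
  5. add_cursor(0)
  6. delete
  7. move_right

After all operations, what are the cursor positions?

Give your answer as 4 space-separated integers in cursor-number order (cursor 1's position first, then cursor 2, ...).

After op 1 (insert('b')): buffer="cbvbcypbb" (len 9), cursors c1@2 c2@4 c3@8, authorship .1.2...3.
After op 2 (move_left): buffer="cbvbcypbb" (len 9), cursors c1@1 c2@3 c3@7, authorship .1.2...3.
After op 3 (delete): buffer="bbcybb" (len 6), cursors c1@0 c2@1 c3@4, authorship 12..3.
After op 4 (insert('l')): buffer="lblbcylbb" (len 9), cursors c1@1 c2@3 c3@7, authorship 1122..33.
After op 5 (add_cursor(0)): buffer="lblbcylbb" (len 9), cursors c4@0 c1@1 c2@3 c3@7, authorship 1122..33.
After op 6 (delete): buffer="bbcybb" (len 6), cursors c1@0 c4@0 c2@1 c3@4, authorship 12..3.
After op 7 (move_right): buffer="bbcybb" (len 6), cursors c1@1 c4@1 c2@2 c3@5, authorship 12..3.

Answer: 1 2 5 1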